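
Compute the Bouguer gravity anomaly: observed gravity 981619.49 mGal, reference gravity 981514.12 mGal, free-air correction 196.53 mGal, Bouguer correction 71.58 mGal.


BA = g_obs - g_ref + FAC - BC
= 981619.49 - 981514.12 + 196.53 - 71.58
= 230.32 mGal

230.32


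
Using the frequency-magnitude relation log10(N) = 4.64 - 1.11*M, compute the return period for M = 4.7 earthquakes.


log10(N) = 4.64 - 1.11*4.7 = -0.577
N = 10^-0.577 = 0.26485
T = 1/N = 1/0.26485 = 3.7757 years

3.7757


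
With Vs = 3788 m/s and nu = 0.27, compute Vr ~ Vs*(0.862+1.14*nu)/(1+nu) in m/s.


Numerator factor = 0.862 + 1.14*0.27 = 1.1698
Denominator = 1 + 0.27 = 1.27
Vr = 3788 * 1.1698 / 1.27 = 3489.14 m/s

3489.14


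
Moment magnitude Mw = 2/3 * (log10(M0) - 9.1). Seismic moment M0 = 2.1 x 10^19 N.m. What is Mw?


log10(M0) = log10(2.1 x 10^19) = 19.3222
Mw = 2/3 * (19.3222 - 9.1)
= 2/3 * 10.2222
= 6.81

6.81


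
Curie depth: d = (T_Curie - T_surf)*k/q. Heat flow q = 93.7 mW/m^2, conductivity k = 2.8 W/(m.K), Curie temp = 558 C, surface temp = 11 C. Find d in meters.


T_Curie - T_surf = 558 - 11 = 547 C
Convert q to W/m^2: 93.7 mW/m^2 = 0.0937 W/m^2
d = 547 * 2.8 / 0.0937 = 16345.78 m

16345.78


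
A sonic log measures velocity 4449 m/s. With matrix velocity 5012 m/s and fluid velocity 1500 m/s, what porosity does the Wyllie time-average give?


1/V - 1/Vm = 1/4449 - 1/5012 = 2.525e-05
1/Vf - 1/Vm = 1/1500 - 1/5012 = 0.00046715
phi = 2.525e-05 / 0.00046715 = 0.054

0.054


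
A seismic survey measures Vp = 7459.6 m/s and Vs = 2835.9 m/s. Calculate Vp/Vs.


Vp/Vs = 7459.6 / 2835.9
= 2.6304

2.6304


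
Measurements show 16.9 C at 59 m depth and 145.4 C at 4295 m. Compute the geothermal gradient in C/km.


dT = 145.4 - 16.9 = 128.5 C
dz = 4295 - 59 = 4236 m
gradient = dT/dz * 1000 = 128.5/4236 * 1000 = 30.3352 C/km

30.3352


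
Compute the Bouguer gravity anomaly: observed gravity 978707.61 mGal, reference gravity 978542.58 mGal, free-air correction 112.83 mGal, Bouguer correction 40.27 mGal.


BA = g_obs - g_ref + FAC - BC
= 978707.61 - 978542.58 + 112.83 - 40.27
= 237.59 mGal

237.59


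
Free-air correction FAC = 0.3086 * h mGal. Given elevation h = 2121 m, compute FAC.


FAC = 0.3086 * h
= 0.3086 * 2121
= 654.5406 mGal

654.5406


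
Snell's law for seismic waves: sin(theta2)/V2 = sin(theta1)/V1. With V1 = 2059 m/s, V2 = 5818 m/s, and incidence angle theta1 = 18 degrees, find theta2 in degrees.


sin(theta1) = sin(18 deg) = 0.309017
sin(theta2) = V2/V1 * sin(theta1) = 5818/2059 * 0.309017 = 0.873172
theta2 = arcsin(0.873172) = 60.8293 degrees

60.8293


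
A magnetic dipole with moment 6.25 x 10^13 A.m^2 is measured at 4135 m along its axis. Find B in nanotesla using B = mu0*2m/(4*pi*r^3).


m = 6.25 x 10^13 = 62500000000000 A.m^2
2m = 125000000000000 A.m^2
r^3 = 4135^3 = 70701160375
B = (4pi*10^-7) * 125000000000000 / (4*pi * 70701160375) * 1e9
= 157079632.67949 / 888456984137.5 * 1e9
= 176800.4929 nT

176800.4929


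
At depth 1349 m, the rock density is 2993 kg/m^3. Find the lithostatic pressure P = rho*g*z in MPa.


P = rho * g * z / 1e6
= 2993 * 9.81 * 1349 / 1e6
= 39608434.17 / 1e6
= 39.6084 MPa

39.6084


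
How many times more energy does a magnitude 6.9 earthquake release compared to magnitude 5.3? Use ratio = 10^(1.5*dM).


M2 - M1 = 6.9 - 5.3 = 1.6
1.5 * 1.6 = 2.4
ratio = 10^2.4 = 251.19

251.19


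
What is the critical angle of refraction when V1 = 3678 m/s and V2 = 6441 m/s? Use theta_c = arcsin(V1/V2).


V1/V2 = 3678/6441 = 0.571029
theta_c = arcsin(0.571029) = 34.822 degrees

34.822


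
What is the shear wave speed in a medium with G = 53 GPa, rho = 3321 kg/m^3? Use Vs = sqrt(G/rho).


Convert G to Pa: G = 53e9 Pa
Compute G/rho = 53e9 / 3321 = 15959048.4794
Vs = sqrt(15959048.4794) = 3994.88 m/s

3994.88


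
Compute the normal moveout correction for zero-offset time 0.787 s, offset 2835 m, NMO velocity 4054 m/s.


x/Vnmo = 2835/4054 = 0.699309
(x/Vnmo)^2 = 0.489034
t0^2 = 0.619369
sqrt(0.619369 + 0.489034) = 1.052807
dt = 1.052807 - 0.787 = 0.265807

0.265807


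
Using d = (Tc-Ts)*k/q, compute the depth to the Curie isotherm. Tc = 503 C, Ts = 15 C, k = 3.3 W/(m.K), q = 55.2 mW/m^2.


T_Curie - T_surf = 503 - 15 = 488 C
Convert q to W/m^2: 55.2 mW/m^2 = 0.0552 W/m^2
d = 488 * 3.3 / 0.0552 = 29173.91 m

29173.91


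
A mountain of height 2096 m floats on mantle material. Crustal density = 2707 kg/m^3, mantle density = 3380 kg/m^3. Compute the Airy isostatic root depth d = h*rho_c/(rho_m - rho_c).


rho_m - rho_c = 3380 - 2707 = 673
d = 2096 * 2707 / 673
= 5673872 / 673
= 8430.72 m

8430.72


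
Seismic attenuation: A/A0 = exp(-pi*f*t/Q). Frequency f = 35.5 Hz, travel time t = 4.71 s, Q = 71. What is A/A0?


pi*f*t/Q = pi*35.5*4.71/71 = 7.398451
A/A0 = exp(-7.398451) = 0.000612

6.120000e-04


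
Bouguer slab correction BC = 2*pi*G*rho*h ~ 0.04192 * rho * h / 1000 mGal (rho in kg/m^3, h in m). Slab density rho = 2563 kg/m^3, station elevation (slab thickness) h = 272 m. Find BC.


BC = 0.04192 * rho * h / 1000
= 0.04192 * 2563 * 272 / 1000
= 29.2239 mGal

29.2239


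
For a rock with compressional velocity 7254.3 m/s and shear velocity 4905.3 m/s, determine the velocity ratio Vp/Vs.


Vp/Vs = 7254.3 / 4905.3
= 1.4789

1.4789


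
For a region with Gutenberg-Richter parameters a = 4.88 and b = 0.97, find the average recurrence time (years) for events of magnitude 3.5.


log10(N) = 4.88 - 0.97*3.5 = 1.485
N = 10^1.485 = 30.549211
T = 1/N = 1/30.549211 = 0.0327 years

0.0327


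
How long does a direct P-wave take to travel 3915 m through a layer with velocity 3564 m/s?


t = x / V
= 3915 / 3564
= 1.0985 s

1.0985


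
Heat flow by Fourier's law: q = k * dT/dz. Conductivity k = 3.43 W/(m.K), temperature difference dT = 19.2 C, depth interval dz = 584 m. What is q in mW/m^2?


q = k * dT / dz * 1000
= 3.43 * 19.2 / 584 * 1000
= 0.112767 * 1000
= 112.7671 mW/m^2

112.7671


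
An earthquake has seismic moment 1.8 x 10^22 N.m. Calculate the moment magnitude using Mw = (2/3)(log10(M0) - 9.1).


log10(M0) = log10(1.8 x 10^22) = 22.2553
Mw = 2/3 * (22.2553 - 9.1)
= 2/3 * 13.1553
= 8.77

8.77


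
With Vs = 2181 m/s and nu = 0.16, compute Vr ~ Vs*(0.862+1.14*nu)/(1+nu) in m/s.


Numerator factor = 0.862 + 1.14*0.16 = 1.0444
Denominator = 1 + 0.16 = 1.16
Vr = 2181 * 1.0444 / 1.16 = 1963.65 m/s

1963.65


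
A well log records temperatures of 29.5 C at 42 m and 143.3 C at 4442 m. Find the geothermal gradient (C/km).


dT = 143.3 - 29.5 = 113.8 C
dz = 4442 - 42 = 4400 m
gradient = dT/dz * 1000 = 113.8/4400 * 1000 = 25.8636 C/km

25.8636


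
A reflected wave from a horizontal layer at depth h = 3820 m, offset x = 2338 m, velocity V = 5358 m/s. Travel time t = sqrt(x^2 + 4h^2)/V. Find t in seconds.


x^2 + 4h^2 = 2338^2 + 4*3820^2 = 5466244 + 58369600 = 63835844
sqrt(63835844) = 7989.7337
t = 7989.7337 / 5358 = 1.4912 s

1.4912


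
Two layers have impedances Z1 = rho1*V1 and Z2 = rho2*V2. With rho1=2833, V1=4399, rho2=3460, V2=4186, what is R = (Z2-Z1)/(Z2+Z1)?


Z1 = 2833 * 4399 = 12462367
Z2 = 3460 * 4186 = 14483560
R = (14483560 - 12462367) / (14483560 + 12462367) = 2021193 / 26945927 = 0.075

0.075


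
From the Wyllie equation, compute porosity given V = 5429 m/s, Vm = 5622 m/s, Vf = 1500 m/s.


1/V - 1/Vm = 1/5429 - 1/5622 = 6.32e-06
1/Vf - 1/Vm = 1/1500 - 1/5622 = 0.00048879
phi = 6.32e-06 / 0.00048879 = 0.0129

0.0129


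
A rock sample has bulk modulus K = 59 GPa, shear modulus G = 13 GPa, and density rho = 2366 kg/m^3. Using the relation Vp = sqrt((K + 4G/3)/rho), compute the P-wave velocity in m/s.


First compute the effective modulus:
K + 4G/3 = 59e9 + 4*13e9/3 = 76333333333.33 Pa
Then divide by density:
76333333333.33 / 2366 = 32262609.1857 Pa/(kg/m^3)
Take the square root:
Vp = sqrt(32262609.1857) = 5680.02 m/s

5680.02


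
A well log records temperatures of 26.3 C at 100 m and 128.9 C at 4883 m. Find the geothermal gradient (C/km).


dT = 128.9 - 26.3 = 102.6 C
dz = 4883 - 100 = 4783 m
gradient = dT/dz * 1000 = 102.6/4783 * 1000 = 21.451 C/km

21.451


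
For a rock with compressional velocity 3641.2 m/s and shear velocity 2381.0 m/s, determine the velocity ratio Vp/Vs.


Vp/Vs = 3641.2 / 2381.0
= 1.5293

1.5293


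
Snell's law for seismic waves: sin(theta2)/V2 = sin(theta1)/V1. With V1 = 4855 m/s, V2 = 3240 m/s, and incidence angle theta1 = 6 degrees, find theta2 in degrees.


sin(theta1) = sin(6 deg) = 0.104528
sin(theta2) = V2/V1 * sin(theta1) = 3240/4855 * 0.104528 = 0.069757
theta2 = arcsin(0.069757) = 4.0001 degrees

4.0001


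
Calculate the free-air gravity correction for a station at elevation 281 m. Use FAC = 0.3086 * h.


FAC = 0.3086 * h
= 0.3086 * 281
= 86.7166 mGal

86.7166


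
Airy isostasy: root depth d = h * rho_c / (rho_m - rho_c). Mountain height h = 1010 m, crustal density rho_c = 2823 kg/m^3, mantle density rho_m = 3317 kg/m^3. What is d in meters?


rho_m - rho_c = 3317 - 2823 = 494
d = 1010 * 2823 / 494
= 2851230 / 494
= 5771.72 m

5771.72


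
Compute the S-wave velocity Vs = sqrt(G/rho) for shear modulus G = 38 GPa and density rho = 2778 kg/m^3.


Convert G to Pa: G = 38e9 Pa
Compute G/rho = 38e9 / 2778 = 13678905.6875
Vs = sqrt(13678905.6875) = 3698.5 m/s

3698.5


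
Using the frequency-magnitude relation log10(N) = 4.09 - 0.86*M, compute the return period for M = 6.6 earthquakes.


log10(N) = 4.09 - 0.86*6.6 = -1.586
N = 10^-1.586 = 0.025942
T = 1/N = 1/0.025942 = 38.5478 years

38.5478


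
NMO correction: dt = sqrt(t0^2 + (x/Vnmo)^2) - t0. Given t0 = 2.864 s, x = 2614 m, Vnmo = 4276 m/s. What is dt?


x/Vnmo = 2614/4276 = 0.611319
(x/Vnmo)^2 = 0.373711
t0^2 = 8.202496
sqrt(8.202496 + 0.373711) = 2.928516
dt = 2.928516 - 2.864 = 0.064516

0.064516


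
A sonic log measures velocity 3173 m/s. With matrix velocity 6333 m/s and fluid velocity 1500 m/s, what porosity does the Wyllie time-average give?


1/V - 1/Vm = 1/3173 - 1/6333 = 0.00015726
1/Vf - 1/Vm = 1/1500 - 1/6333 = 0.00050876
phi = 0.00015726 / 0.00050876 = 0.3091

0.3091


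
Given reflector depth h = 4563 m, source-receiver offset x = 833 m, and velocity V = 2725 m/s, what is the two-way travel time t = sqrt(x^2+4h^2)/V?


x^2 + 4h^2 = 833^2 + 4*4563^2 = 693889 + 83283876 = 83977765
sqrt(83977765) = 9163.9383
t = 9163.9383 / 2725 = 3.3629 s

3.3629


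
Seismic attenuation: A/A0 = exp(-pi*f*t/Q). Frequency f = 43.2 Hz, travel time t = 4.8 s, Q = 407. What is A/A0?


pi*f*t/Q = pi*43.2*4.8/407 = 1.600591
A/A0 = exp(-1.600591) = 0.201777

0.201777


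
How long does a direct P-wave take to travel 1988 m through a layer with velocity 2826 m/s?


t = x / V
= 1988 / 2826
= 0.7035 s

0.7035


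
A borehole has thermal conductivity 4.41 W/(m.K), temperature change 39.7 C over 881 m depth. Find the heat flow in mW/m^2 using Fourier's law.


q = k * dT / dz * 1000
= 4.41 * 39.7 / 881 * 1000
= 0.198725 * 1000
= 198.7253 mW/m^2

198.7253


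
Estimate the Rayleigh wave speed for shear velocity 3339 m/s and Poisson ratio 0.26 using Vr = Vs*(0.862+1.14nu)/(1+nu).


Numerator factor = 0.862 + 1.14*0.26 = 1.1584
Denominator = 1 + 0.26 = 1.26
Vr = 3339 * 1.1584 / 1.26 = 3069.76 m/s

3069.76


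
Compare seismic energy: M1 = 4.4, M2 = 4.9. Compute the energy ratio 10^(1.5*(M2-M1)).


M2 - M1 = 4.9 - 4.4 = 0.5
1.5 * 0.5 = 0.75
ratio = 10^0.75 = 5.62

5.62


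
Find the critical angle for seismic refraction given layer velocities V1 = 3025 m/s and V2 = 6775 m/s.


V1/V2 = 3025/6775 = 0.446494
theta_c = arcsin(0.446494) = 26.519 degrees

26.519


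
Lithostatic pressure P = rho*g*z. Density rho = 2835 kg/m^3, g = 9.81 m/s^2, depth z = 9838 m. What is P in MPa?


P = rho * g * z / 1e6
= 2835 * 9.81 * 9838 / 1e6
= 273608061.3 / 1e6
= 273.6081 MPa

273.6081


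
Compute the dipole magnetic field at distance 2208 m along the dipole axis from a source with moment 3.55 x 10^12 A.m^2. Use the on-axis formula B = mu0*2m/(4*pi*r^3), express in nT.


m = 3.55 x 10^12 = 3550000000000 A.m^2
2m = 7100000000000 A.m^2
r^3 = 2208^3 = 10764582912
B = (4pi*10^-7) * 7100000000000 / (4*pi * 10764582912) * 1e9
= 8922123.136195 / 135271738381.19 * 1e9
= 65957.0376 nT

65957.0376


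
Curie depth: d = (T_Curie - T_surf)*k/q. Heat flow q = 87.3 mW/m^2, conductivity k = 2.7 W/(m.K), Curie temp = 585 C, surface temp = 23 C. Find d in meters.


T_Curie - T_surf = 585 - 23 = 562 C
Convert q to W/m^2: 87.3 mW/m^2 = 0.0873 W/m^2
d = 562 * 2.7 / 0.0873 = 17381.44 m

17381.44


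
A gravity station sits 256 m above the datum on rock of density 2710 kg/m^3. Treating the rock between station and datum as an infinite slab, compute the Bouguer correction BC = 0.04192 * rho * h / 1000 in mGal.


BC = 0.04192 * rho * h / 1000
= 0.04192 * 2710 * 256 / 1000
= 29.0824 mGal

29.0824


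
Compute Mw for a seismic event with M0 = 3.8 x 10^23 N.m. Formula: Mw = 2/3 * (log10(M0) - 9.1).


log10(M0) = log10(3.8 x 10^23) = 23.5798
Mw = 2/3 * (23.5798 - 9.1)
= 2/3 * 14.4798
= 9.65

9.65


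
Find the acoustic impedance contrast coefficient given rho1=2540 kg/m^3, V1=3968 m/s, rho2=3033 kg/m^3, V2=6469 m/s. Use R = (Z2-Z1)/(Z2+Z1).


Z1 = 2540 * 3968 = 10078720
Z2 = 3033 * 6469 = 19620477
R = (19620477 - 10078720) / (19620477 + 10078720) = 9541757 / 29699197 = 0.3213

0.3213


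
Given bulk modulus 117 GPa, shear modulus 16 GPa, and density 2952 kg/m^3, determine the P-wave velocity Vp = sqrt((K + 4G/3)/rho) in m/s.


First compute the effective modulus:
K + 4G/3 = 117e9 + 4*16e9/3 = 138333333333.33 Pa
Then divide by density:
138333333333.33 / 2952 = 46860885.2755 Pa/(kg/m^3)
Take the square root:
Vp = sqrt(46860885.2755) = 6845.5 m/s

6845.5


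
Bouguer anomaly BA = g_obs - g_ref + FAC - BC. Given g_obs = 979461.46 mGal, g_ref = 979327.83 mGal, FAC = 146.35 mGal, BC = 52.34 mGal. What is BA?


BA = g_obs - g_ref + FAC - BC
= 979461.46 - 979327.83 + 146.35 - 52.34
= 227.64 mGal

227.64


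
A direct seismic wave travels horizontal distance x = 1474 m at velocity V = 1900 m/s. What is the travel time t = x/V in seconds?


t = x / V
= 1474 / 1900
= 0.7758 s

0.7758


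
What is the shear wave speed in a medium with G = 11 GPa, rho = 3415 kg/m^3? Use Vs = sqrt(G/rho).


Convert G to Pa: G = 11e9 Pa
Compute G/rho = 11e9 / 3415 = 3221083.4553
Vs = sqrt(3221083.4553) = 1794.74 m/s

1794.74


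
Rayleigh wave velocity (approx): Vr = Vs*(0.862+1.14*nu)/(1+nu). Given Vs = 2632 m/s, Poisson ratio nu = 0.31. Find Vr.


Numerator factor = 0.862 + 1.14*0.31 = 1.2154
Denominator = 1 + 0.31 = 1.31
Vr = 2632 * 1.2154 / 1.31 = 2441.93 m/s

2441.93


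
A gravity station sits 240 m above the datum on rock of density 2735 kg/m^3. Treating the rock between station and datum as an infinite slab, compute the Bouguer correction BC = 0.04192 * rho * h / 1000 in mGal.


BC = 0.04192 * rho * h / 1000
= 0.04192 * 2735 * 240 / 1000
= 27.5163 mGal

27.5163


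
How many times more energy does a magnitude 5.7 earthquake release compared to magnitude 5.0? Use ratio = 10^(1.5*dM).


M2 - M1 = 5.7 - 5.0 = 0.7
1.5 * 0.7 = 1.05
ratio = 10^1.05 = 11.22

11.22


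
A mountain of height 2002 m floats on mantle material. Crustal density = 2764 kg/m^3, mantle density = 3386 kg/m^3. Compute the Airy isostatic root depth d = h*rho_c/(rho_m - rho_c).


rho_m - rho_c = 3386 - 2764 = 622
d = 2002 * 2764 / 622
= 5533528 / 622
= 8896.35 m

8896.35


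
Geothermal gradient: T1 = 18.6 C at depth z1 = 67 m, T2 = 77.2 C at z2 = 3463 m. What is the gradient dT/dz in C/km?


dT = 77.2 - 18.6 = 58.6 C
dz = 3463 - 67 = 3396 m
gradient = dT/dz * 1000 = 58.6/3396 * 1000 = 17.2556 C/km

17.2556


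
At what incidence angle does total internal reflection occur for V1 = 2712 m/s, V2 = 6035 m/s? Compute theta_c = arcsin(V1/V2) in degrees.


V1/V2 = 2712/6035 = 0.449379
theta_c = arcsin(0.449379) = 26.7038 degrees

26.7038


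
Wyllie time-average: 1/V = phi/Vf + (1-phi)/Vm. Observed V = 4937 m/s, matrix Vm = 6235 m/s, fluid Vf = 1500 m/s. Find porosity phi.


1/V - 1/Vm = 1/4937 - 1/6235 = 4.217e-05
1/Vf - 1/Vm = 1/1500 - 1/6235 = 0.00050628
phi = 4.217e-05 / 0.00050628 = 0.0833

0.0833


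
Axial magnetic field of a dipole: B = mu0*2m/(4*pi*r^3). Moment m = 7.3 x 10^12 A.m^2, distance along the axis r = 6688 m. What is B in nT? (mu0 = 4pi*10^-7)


m = 7.3 x 10^12 = 7300000000000 A.m^2
2m = 14600000000000 A.m^2
r^3 = 6688^3 = 299149852672
B = (4pi*10^-7) * 14600000000000 / (4*pi * 299149852672) * 1e9
= 18346901.096964 / 3759227917907.3 * 1e9
= 4880.4971 nT

4880.4971


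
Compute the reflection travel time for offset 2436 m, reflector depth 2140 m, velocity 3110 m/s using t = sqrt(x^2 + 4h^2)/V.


x^2 + 4h^2 = 2436^2 + 4*2140^2 = 5934096 + 18318400 = 24252496
sqrt(24252496) = 4924.6823
t = 4924.6823 / 3110 = 1.5835 s

1.5835


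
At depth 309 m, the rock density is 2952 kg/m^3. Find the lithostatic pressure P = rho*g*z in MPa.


P = rho * g * z / 1e6
= 2952 * 9.81 * 309 / 1e6
= 8948368.08 / 1e6
= 8.9484 MPa

8.9484


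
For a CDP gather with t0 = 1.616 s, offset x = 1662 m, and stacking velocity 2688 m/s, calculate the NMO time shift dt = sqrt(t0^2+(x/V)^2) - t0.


x/Vnmo = 1662/2688 = 0.618304
(x/Vnmo)^2 = 0.382299
t0^2 = 2.611456
sqrt(2.611456 + 0.382299) = 1.730247
dt = 1.730247 - 1.616 = 0.114247

0.114247


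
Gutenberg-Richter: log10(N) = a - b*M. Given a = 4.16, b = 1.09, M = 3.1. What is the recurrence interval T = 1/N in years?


log10(N) = 4.16 - 1.09*3.1 = 0.781
N = 10^0.781 = 6.039486
T = 1/N = 1/6.039486 = 0.1656 years

0.1656


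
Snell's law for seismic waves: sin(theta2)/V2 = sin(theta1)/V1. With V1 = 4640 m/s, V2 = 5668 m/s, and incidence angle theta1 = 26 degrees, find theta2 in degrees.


sin(theta1) = sin(26 deg) = 0.438371
sin(theta2) = V2/V1 * sin(theta1) = 5668/4640 * 0.438371 = 0.535493
theta2 = arcsin(0.535493) = 32.3774 degrees

32.3774


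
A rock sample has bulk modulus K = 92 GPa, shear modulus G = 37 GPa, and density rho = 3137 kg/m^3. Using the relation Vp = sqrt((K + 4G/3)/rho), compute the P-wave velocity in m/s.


First compute the effective modulus:
K + 4G/3 = 92e9 + 4*37e9/3 = 141333333333.33 Pa
Then divide by density:
141333333333.33 / 3137 = 45053660.6099 Pa/(kg/m^3)
Take the square root:
Vp = sqrt(45053660.6099) = 6712.2 m/s

6712.2


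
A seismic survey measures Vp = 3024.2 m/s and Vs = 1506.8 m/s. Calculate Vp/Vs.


Vp/Vs = 3024.2 / 1506.8
= 2.007

2.007


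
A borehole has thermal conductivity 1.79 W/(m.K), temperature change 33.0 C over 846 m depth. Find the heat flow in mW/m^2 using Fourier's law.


q = k * dT / dz * 1000
= 1.79 * 33.0 / 846 * 1000
= 0.069823 * 1000
= 69.8227 mW/m^2

69.8227


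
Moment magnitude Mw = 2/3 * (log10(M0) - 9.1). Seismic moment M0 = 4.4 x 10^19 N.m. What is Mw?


log10(M0) = log10(4.4 x 10^19) = 19.6435
Mw = 2/3 * (19.6435 - 9.1)
= 2/3 * 10.5435
= 7.03

7.03


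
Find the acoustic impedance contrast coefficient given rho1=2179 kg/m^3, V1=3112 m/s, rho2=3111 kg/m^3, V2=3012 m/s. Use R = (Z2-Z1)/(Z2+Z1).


Z1 = 2179 * 3112 = 6781048
Z2 = 3111 * 3012 = 9370332
R = (9370332 - 6781048) / (9370332 + 6781048) = 2589284 / 16151380 = 0.1603

0.1603


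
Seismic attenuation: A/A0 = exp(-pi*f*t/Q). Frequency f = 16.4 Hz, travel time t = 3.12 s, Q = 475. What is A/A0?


pi*f*t/Q = pi*16.4*3.12/475 = 0.338419
A/A0 = exp(-0.338419) = 0.712897

0.712897


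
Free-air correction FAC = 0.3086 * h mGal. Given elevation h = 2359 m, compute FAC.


FAC = 0.3086 * h
= 0.3086 * 2359
= 727.9874 mGal

727.9874


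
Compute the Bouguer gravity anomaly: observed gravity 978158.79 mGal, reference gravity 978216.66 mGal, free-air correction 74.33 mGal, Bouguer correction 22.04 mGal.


BA = g_obs - g_ref + FAC - BC
= 978158.79 - 978216.66 + 74.33 - 22.04
= -5.58 mGal

-5.58


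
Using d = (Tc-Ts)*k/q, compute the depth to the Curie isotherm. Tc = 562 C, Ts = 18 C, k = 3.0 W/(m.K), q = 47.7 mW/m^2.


T_Curie - T_surf = 562 - 18 = 544 C
Convert q to W/m^2: 47.7 mW/m^2 = 0.0477 W/m^2
d = 544 * 3.0 / 0.0477 = 34213.84 m

34213.84


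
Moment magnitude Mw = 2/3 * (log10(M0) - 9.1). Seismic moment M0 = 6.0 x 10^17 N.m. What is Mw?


log10(M0) = log10(6.0 x 10^17) = 17.7782
Mw = 2/3 * (17.7782 - 9.1)
= 2/3 * 8.6782
= 5.79

5.79


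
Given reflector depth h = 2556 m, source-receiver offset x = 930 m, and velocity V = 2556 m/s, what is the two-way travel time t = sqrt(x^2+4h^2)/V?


x^2 + 4h^2 = 930^2 + 4*2556^2 = 864900 + 26132544 = 26997444
sqrt(26997444) = 5195.9065
t = 5195.9065 / 2556 = 2.0328 s

2.0328


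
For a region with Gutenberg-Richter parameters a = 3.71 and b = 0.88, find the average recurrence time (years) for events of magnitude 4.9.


log10(N) = 3.71 - 0.88*4.9 = -0.602
N = 10^-0.602 = 0.250035
T = 1/N = 1/0.250035 = 3.9994 years

3.9994


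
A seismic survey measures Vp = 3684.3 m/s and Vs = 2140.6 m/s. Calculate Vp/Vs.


Vp/Vs = 3684.3 / 2140.6
= 1.7212

1.7212


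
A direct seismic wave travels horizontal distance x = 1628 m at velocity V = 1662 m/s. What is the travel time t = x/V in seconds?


t = x / V
= 1628 / 1662
= 0.9795 s

0.9795


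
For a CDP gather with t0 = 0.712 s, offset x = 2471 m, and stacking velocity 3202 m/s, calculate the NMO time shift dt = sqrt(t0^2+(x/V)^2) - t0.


x/Vnmo = 2471/3202 = 0.771705
(x/Vnmo)^2 = 0.595529
t0^2 = 0.506944
sqrt(0.506944 + 0.595529) = 1.049987
dt = 1.049987 - 0.712 = 0.337987

0.337987


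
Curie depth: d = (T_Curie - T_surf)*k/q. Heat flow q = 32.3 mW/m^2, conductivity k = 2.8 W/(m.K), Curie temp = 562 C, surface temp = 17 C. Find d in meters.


T_Curie - T_surf = 562 - 17 = 545 C
Convert q to W/m^2: 32.3 mW/m^2 = 0.0323 W/m^2
d = 545 * 2.8 / 0.0323 = 47244.58 m

47244.58


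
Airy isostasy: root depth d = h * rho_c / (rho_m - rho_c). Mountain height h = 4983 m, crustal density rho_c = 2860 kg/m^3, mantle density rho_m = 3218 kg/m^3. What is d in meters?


rho_m - rho_c = 3218 - 2860 = 358
d = 4983 * 2860 / 358
= 14251380 / 358
= 39808.32 m

39808.32


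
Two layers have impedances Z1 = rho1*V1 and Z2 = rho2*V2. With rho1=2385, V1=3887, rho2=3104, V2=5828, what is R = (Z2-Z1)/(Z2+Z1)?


Z1 = 2385 * 3887 = 9270495
Z2 = 3104 * 5828 = 18090112
R = (18090112 - 9270495) / (18090112 + 9270495) = 8819617 / 27360607 = 0.3223

0.3223


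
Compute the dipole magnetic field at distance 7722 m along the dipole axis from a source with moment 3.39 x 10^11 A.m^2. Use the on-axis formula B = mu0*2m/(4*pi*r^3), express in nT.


m = 3.39 x 10^11 = 339000000000 A.m^2
2m = 678000000000 A.m^2
r^3 = 7722^3 = 460457331048
B = (4pi*10^-7) * 678000000000 / (4*pi * 460457331048) * 1e9
= 851999.927654 / 5786277474047.84 * 1e9
= 147.2449 nT

147.2449


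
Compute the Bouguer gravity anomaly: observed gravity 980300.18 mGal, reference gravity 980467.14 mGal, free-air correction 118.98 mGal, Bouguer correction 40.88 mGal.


BA = g_obs - g_ref + FAC - BC
= 980300.18 - 980467.14 + 118.98 - 40.88
= -88.86 mGal

-88.86


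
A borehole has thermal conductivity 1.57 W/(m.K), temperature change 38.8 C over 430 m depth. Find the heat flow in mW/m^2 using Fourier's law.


q = k * dT / dz * 1000
= 1.57 * 38.8 / 430 * 1000
= 0.141665 * 1000
= 141.6651 mW/m^2

141.6651


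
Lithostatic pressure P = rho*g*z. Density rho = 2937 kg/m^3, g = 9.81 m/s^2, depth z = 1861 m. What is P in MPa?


P = rho * g * z / 1e6
= 2937 * 9.81 * 1861 / 1e6
= 53619076.17 / 1e6
= 53.6191 MPa

53.6191


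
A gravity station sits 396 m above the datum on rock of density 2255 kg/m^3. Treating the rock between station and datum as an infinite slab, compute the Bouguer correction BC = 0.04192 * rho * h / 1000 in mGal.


BC = 0.04192 * rho * h / 1000
= 0.04192 * 2255 * 396 / 1000
= 37.4337 mGal

37.4337


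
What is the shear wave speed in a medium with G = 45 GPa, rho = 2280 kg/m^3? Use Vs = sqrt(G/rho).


Convert G to Pa: G = 45e9 Pa
Compute G/rho = 45e9 / 2280 = 19736842.1053
Vs = sqrt(19736842.1053) = 4442.62 m/s

4442.62


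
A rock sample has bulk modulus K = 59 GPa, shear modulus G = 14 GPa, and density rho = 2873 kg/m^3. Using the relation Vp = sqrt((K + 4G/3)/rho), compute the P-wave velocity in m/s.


First compute the effective modulus:
K + 4G/3 = 59e9 + 4*14e9/3 = 77666666666.67 Pa
Then divide by density:
77666666666.67 / 2873 = 27033298.5265 Pa/(kg/m^3)
Take the square root:
Vp = sqrt(27033298.5265) = 5199.36 m/s

5199.36


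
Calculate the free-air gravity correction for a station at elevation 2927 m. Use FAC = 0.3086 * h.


FAC = 0.3086 * h
= 0.3086 * 2927
= 903.2722 mGal

903.2722


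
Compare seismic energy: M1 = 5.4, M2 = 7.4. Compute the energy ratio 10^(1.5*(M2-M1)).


M2 - M1 = 7.4 - 5.4 = 2.0
1.5 * 2.0 = 3.0
ratio = 10^3.0 = 1000.0

1000.0


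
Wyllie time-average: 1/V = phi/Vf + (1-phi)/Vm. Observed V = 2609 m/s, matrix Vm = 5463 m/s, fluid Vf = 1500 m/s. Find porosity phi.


1/V - 1/Vm = 1/2609 - 1/5463 = 0.00020024
1/Vf - 1/Vm = 1/1500 - 1/5463 = 0.00048362
phi = 0.00020024 / 0.00048362 = 0.414

0.414


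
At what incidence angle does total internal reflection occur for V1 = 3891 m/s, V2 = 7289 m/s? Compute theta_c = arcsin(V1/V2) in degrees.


V1/V2 = 3891/7289 = 0.533818
theta_c = arcsin(0.533818) = 32.2638 degrees

32.2638


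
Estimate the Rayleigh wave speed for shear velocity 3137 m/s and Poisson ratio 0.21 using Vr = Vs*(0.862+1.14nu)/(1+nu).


Numerator factor = 0.862 + 1.14*0.21 = 1.1014
Denominator = 1 + 0.21 = 1.21
Vr = 3137 * 1.1014 / 1.21 = 2855.45 m/s

2855.45


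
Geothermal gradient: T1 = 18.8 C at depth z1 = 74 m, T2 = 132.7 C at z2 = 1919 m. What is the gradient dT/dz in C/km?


dT = 132.7 - 18.8 = 113.9 C
dz = 1919 - 74 = 1845 m
gradient = dT/dz * 1000 = 113.9/1845 * 1000 = 61.7344 C/km

61.7344


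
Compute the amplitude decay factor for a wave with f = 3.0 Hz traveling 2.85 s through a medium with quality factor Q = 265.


pi*f*t/Q = pi*3.0*2.85/265 = 0.101361
A/A0 = exp(-0.101361) = 0.903607

0.903607


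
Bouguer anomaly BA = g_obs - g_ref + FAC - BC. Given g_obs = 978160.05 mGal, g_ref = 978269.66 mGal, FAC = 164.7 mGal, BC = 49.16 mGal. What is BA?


BA = g_obs - g_ref + FAC - BC
= 978160.05 - 978269.66 + 164.7 - 49.16
= 5.93 mGal

5.93


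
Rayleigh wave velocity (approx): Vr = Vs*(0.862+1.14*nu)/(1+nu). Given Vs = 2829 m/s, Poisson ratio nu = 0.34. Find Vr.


Numerator factor = 0.862 + 1.14*0.34 = 1.2496
Denominator = 1 + 0.34 = 1.34
Vr = 2829 * 1.2496 / 1.34 = 2638.15 m/s

2638.15


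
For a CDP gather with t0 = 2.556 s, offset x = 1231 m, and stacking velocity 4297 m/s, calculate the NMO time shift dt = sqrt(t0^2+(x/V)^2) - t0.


x/Vnmo = 1231/4297 = 0.286479
(x/Vnmo)^2 = 0.08207
t0^2 = 6.533136
sqrt(6.533136 + 0.08207) = 2.572004
dt = 2.572004 - 2.556 = 0.016004

0.016004


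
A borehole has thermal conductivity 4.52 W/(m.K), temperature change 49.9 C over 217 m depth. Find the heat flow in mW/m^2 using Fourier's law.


q = k * dT / dz * 1000
= 4.52 * 49.9 / 217 * 1000
= 1.039392 * 1000
= 1039.3917 mW/m^2

1039.3917


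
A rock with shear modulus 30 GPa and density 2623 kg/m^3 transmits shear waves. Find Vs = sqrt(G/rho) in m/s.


Convert G to Pa: G = 30e9 Pa
Compute G/rho = 30e9 / 2623 = 11437285.5509
Vs = sqrt(11437285.5509) = 3381.91 m/s

3381.91


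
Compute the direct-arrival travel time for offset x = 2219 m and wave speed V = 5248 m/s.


t = x / V
= 2219 / 5248
= 0.4228 s

0.4228


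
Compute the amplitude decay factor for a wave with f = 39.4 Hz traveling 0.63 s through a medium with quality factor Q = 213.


pi*f*t/Q = pi*39.4*0.63/213 = 0.366106
A/A0 = exp(-0.366106) = 0.693429

0.693429


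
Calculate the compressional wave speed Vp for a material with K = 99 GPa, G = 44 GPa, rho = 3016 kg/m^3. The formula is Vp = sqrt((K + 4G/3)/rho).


First compute the effective modulus:
K + 4G/3 = 99e9 + 4*44e9/3 = 157666666666.67 Pa
Then divide by density:
157666666666.67 / 3016 = 52276746.2423 Pa/(kg/m^3)
Take the square root:
Vp = sqrt(52276746.2423) = 7230.27 m/s

7230.27


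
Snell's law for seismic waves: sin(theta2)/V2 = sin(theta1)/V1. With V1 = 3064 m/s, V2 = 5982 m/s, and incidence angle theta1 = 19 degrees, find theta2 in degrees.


sin(theta1) = sin(19 deg) = 0.325568
sin(theta2) = V2/V1 * sin(theta1) = 5982/3064 * 0.325568 = 0.635623
theta2 = arcsin(0.635623) = 39.4662 degrees

39.4662


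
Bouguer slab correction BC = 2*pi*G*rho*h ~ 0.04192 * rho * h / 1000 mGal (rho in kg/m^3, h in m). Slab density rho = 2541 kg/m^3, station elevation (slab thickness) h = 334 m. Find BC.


BC = 0.04192 * rho * h / 1000
= 0.04192 * 2541 * 334 / 1000
= 35.5773 mGal

35.5773


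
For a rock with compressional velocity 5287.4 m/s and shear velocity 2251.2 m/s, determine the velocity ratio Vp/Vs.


Vp/Vs = 5287.4 / 2251.2
= 2.3487

2.3487


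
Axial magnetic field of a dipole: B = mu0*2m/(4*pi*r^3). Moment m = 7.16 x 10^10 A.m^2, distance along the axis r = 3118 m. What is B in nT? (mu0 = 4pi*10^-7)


m = 7.16 x 10^10 = 71600000000 A.m^2
2m = 143200000000 A.m^2
r^3 = 3118^3 = 30312959032
B = (4pi*10^-7) * 143200000000 / (4*pi * 30312959032) * 1e9
= 179950.427198 / 380923877614.0 * 1e9
= 472.4052 nT

472.4052


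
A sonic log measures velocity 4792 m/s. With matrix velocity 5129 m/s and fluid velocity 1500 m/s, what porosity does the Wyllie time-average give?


1/V - 1/Vm = 1/4792 - 1/5129 = 1.371e-05
1/Vf - 1/Vm = 1/1500 - 1/5129 = 0.0004717
phi = 1.371e-05 / 0.0004717 = 0.0291

0.0291


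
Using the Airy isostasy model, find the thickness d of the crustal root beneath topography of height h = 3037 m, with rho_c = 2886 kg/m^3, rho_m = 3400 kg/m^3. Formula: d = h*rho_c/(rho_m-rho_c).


rho_m - rho_c = 3400 - 2886 = 514
d = 3037 * 2886 / 514
= 8764782 / 514
= 17052.11 m

17052.11


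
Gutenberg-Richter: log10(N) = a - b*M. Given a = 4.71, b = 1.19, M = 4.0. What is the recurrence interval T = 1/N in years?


log10(N) = 4.71 - 1.19*4.0 = -0.05
N = 10^-0.05 = 0.891251
T = 1/N = 1/0.891251 = 1.122 years

1.122


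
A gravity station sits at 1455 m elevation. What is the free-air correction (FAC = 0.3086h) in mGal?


FAC = 0.3086 * h
= 0.3086 * 1455
= 449.013 mGal

449.013


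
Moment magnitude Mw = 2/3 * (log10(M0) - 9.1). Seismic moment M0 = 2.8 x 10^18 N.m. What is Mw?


log10(M0) = log10(2.8 x 10^18) = 18.4472
Mw = 2/3 * (18.4472 - 9.1)
= 2/3 * 9.3472
= 6.23

6.23


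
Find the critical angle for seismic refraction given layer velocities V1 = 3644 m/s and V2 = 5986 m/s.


V1/V2 = 3644/5986 = 0.608754
theta_c = arcsin(0.608754) = 37.4994 degrees

37.4994


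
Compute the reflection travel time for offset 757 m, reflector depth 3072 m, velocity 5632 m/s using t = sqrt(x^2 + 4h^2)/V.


x^2 + 4h^2 = 757^2 + 4*3072^2 = 573049 + 37748736 = 38321785
sqrt(38321785) = 6190.4592
t = 6190.4592 / 5632 = 1.0992 s

1.0992


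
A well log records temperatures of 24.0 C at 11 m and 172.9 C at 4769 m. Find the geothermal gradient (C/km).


dT = 172.9 - 24.0 = 148.9 C
dz = 4769 - 11 = 4758 m
gradient = dT/dz * 1000 = 148.9/4758 * 1000 = 31.2947 C/km

31.2947


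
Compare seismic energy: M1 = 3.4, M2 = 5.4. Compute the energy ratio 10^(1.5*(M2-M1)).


M2 - M1 = 5.4 - 3.4 = 2.0
1.5 * 2.0 = 3.0
ratio = 10^3.0 = 1000.0

1000.0


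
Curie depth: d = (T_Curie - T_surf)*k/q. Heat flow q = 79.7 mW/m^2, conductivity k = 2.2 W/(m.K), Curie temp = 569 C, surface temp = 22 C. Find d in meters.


T_Curie - T_surf = 569 - 22 = 547 C
Convert q to W/m^2: 79.7 mW/m^2 = 0.0797 W/m^2
d = 547 * 2.2 / 0.0797 = 15099.12 m

15099.12


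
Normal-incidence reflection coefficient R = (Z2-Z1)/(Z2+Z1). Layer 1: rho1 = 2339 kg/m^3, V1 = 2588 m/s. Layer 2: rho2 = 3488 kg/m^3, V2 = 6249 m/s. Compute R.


Z1 = 2339 * 2588 = 6053332
Z2 = 3488 * 6249 = 21796512
R = (21796512 - 6053332) / (21796512 + 6053332) = 15743180 / 27849844 = 0.5653

0.5653


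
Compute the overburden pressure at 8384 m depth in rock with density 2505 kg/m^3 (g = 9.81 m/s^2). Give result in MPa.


P = rho * g * z / 1e6
= 2505 * 9.81 * 8384 / 1e6
= 206028835.2 / 1e6
= 206.0288 MPa

206.0288


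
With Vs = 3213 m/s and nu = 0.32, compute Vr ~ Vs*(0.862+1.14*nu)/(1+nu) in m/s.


Numerator factor = 0.862 + 1.14*0.32 = 1.2268
Denominator = 1 + 0.32 = 1.32
Vr = 3213 * 1.2268 / 1.32 = 2986.14 m/s

2986.14


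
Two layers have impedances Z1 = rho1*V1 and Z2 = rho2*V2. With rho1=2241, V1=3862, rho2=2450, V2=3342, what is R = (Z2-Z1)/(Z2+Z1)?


Z1 = 2241 * 3862 = 8654742
Z2 = 2450 * 3342 = 8187900
R = (8187900 - 8654742) / (8187900 + 8654742) = -466842 / 16842642 = -0.0277

-0.0277


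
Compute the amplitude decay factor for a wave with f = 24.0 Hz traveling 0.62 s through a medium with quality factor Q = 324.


pi*f*t/Q = pi*24.0*0.62/324 = 0.144281
A/A0 = exp(-0.144281) = 0.865645

0.865645


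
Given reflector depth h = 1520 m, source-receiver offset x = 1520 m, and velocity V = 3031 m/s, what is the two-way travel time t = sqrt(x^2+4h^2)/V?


x^2 + 4h^2 = 1520^2 + 4*1520^2 = 2310400 + 9241600 = 11552000
sqrt(11552000) = 3398.8233
t = 3398.8233 / 3031 = 1.1214 s

1.1214


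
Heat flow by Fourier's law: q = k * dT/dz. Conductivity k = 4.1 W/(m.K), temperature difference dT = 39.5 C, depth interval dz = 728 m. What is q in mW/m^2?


q = k * dT / dz * 1000
= 4.1 * 39.5 / 728 * 1000
= 0.222459 * 1000
= 222.4588 mW/m^2

222.4588


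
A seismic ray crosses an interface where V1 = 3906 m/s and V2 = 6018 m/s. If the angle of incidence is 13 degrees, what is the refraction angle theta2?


sin(theta1) = sin(13 deg) = 0.224951
sin(theta2) = V2/V1 * sin(theta1) = 6018/3906 * 0.224951 = 0.346584
theta2 = arcsin(0.346584) = 20.2785 degrees

20.2785


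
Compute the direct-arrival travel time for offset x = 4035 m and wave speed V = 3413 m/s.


t = x / V
= 4035 / 3413
= 1.1822 s

1.1822


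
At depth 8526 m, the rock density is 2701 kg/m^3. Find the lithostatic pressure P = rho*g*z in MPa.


P = rho * g * z / 1e6
= 2701 * 9.81 * 8526 / 1e6
= 225911802.06 / 1e6
= 225.9118 MPa

225.9118


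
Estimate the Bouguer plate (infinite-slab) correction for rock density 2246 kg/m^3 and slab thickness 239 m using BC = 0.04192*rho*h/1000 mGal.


BC = 0.04192 * rho * h / 1000
= 0.04192 * 2246 * 239 / 1000
= 22.5024 mGal

22.5024


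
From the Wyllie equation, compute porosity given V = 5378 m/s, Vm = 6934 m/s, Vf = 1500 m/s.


1/V - 1/Vm = 1/5378 - 1/6934 = 4.173e-05
1/Vf - 1/Vm = 1/1500 - 1/6934 = 0.00052245
phi = 4.173e-05 / 0.00052245 = 0.0799

0.0799


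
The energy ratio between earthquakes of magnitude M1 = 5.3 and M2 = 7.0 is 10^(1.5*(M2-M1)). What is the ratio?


M2 - M1 = 7.0 - 5.3 = 1.7
1.5 * 1.7 = 2.55
ratio = 10^2.55 = 354.81

354.81


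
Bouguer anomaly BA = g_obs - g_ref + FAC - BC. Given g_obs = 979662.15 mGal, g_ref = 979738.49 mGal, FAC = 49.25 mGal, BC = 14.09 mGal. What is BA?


BA = g_obs - g_ref + FAC - BC
= 979662.15 - 979738.49 + 49.25 - 14.09
= -41.18 mGal

-41.18


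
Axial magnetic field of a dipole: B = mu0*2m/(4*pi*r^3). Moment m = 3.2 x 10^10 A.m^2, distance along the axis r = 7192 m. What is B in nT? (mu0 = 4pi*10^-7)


m = 3.2 x 10^10 = 32000000000 A.m^2
2m = 64000000000 A.m^2
r^3 = 7192^3 = 372005221888
B = (4pi*10^-7) * 64000000000 / (4*pi * 372005221888) * 1e9
= 80424.771932 / 4674755488721.53 * 1e9
= 17.2041 nT

17.2041


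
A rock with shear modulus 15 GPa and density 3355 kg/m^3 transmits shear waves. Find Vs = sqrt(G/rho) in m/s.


Convert G to Pa: G = 15e9 Pa
Compute G/rho = 15e9 / 3355 = 4470938.8972
Vs = sqrt(4470938.8972) = 2114.46 m/s

2114.46


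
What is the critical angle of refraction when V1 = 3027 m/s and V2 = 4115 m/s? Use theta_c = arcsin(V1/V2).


V1/V2 = 3027/4115 = 0.735601
theta_c = arcsin(0.735601) = 47.3581 degrees

47.3581


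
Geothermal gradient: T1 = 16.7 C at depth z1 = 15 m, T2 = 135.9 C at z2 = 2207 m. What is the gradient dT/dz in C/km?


dT = 135.9 - 16.7 = 119.2 C
dz = 2207 - 15 = 2192 m
gradient = dT/dz * 1000 = 119.2/2192 * 1000 = 54.3796 C/km

54.3796


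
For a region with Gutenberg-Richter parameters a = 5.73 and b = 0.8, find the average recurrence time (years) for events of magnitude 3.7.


log10(N) = 5.73 - 0.8*3.7 = 2.77
N = 10^2.77 = 588.843655
T = 1/N = 1/588.843655 = 0.0017 years

0.0017


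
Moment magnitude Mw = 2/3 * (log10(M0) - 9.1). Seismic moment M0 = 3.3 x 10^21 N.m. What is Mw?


log10(M0) = log10(3.3 x 10^21) = 21.5185
Mw = 2/3 * (21.5185 - 9.1)
= 2/3 * 12.4185
= 8.28

8.28


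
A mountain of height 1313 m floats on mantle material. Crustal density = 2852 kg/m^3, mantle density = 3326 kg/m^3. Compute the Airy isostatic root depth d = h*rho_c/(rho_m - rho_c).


rho_m - rho_c = 3326 - 2852 = 474
d = 1313 * 2852 / 474
= 3744676 / 474
= 7900.16 m

7900.16


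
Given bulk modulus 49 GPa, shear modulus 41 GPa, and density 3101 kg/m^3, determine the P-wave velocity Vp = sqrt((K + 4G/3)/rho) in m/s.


First compute the effective modulus:
K + 4G/3 = 49e9 + 4*41e9/3 = 103666666666.67 Pa
Then divide by density:
103666666666.67 / 3101 = 33430076.3195 Pa/(kg/m^3)
Take the square root:
Vp = sqrt(33430076.3195) = 5781.87 m/s

5781.87


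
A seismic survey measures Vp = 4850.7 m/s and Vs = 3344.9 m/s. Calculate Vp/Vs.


Vp/Vs = 4850.7 / 3344.9
= 1.4502

1.4502


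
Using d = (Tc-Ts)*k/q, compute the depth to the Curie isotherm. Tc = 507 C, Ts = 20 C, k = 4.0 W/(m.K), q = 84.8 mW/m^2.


T_Curie - T_surf = 507 - 20 = 487 C
Convert q to W/m^2: 84.8 mW/m^2 = 0.0848 W/m^2
d = 487 * 4.0 / 0.0848 = 22971.7 m

22971.7


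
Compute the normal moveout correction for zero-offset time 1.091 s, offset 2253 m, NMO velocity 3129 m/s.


x/Vnmo = 2253/3129 = 0.720038
(x/Vnmo)^2 = 0.518455
t0^2 = 1.190281
sqrt(1.190281 + 0.518455) = 1.307186
dt = 1.307186 - 1.091 = 0.216186

0.216186


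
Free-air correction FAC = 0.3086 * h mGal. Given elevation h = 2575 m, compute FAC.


FAC = 0.3086 * h
= 0.3086 * 2575
= 794.645 mGal

794.645


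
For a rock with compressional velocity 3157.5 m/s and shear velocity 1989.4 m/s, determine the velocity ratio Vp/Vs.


Vp/Vs = 3157.5 / 1989.4
= 1.5872

1.5872


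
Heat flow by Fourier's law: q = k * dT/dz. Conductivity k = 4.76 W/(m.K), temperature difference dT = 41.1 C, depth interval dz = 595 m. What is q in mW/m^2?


q = k * dT / dz * 1000
= 4.76 * 41.1 / 595 * 1000
= 0.3288 * 1000
= 328.8 mW/m^2

328.8


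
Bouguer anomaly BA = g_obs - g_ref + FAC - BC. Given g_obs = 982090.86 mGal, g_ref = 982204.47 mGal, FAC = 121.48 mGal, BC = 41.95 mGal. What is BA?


BA = g_obs - g_ref + FAC - BC
= 982090.86 - 982204.47 + 121.48 - 41.95
= -34.08 mGal

-34.08


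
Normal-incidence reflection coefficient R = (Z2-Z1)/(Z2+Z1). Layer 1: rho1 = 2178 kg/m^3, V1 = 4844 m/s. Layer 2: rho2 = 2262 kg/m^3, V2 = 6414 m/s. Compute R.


Z1 = 2178 * 4844 = 10550232
Z2 = 2262 * 6414 = 14508468
R = (14508468 - 10550232) / (14508468 + 10550232) = 3958236 / 25058700 = 0.158

0.158


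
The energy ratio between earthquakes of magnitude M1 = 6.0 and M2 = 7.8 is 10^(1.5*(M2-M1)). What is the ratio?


M2 - M1 = 7.8 - 6.0 = 1.8
1.5 * 1.8 = 2.7
ratio = 10^2.7 = 501.19

501.19


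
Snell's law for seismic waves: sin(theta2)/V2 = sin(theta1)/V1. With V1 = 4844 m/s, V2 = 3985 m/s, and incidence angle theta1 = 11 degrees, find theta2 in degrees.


sin(theta1) = sin(11 deg) = 0.190809
sin(theta2) = V2/V1 * sin(theta1) = 3985/4844 * 0.190809 = 0.156972
theta2 = arcsin(0.156972) = 9.0312 degrees

9.0312
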